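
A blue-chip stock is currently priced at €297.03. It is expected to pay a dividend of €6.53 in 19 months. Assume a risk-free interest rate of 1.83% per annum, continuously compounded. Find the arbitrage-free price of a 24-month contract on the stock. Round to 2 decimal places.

€301.52

PV(dividends) I = 6.53·e^(−0.0183·19/12)
I = 6.3435
F = (S − I)·e^(rT) = (297.03 − 6.3435) · e^(0.0183·24/12)
= 290.6865 · e^0.036600 = 290.6865 × 1.037278 = €301.52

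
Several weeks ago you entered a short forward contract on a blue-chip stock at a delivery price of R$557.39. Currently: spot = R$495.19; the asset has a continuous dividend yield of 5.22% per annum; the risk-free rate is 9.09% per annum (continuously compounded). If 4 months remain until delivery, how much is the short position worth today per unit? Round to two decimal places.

R$54.11

Current fair forward for the remaining 4 months: F = S·e^((r − q)·T), (r − q) = 0.0909 − 0.0522 = 0.0387
F = 495.19 · e^(0.0387 × 4/12) = 495.19 × 1.012984 = 501.6195
Value of long forward = (F − K)·e^(−rT) = (501.6195 − 557.39) · e^(−0.0909·4/12)
= -55.7705 × 0.970154 = -54.11
Short position value = −(long value) = R$54.11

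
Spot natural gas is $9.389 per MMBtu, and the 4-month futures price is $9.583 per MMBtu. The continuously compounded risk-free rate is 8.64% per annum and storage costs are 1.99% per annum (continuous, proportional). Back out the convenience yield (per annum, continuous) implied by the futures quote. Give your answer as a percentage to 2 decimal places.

4.49%

F = S·e^((r+u−y)T) ⇒ (r+u−y) = ln(F/S)/T
ln(9.583/9.389) = 0.020452; /T ⇒ 0.061356
y = r + u − ln(F/S)/T = 0.0864 + 0.0199 − 0.061356 = 0.044944
y = 4.49%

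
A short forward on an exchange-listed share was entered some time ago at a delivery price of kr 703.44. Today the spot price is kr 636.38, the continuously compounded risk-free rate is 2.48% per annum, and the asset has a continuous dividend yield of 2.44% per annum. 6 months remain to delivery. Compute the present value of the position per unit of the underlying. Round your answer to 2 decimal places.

kr 66.11

Current fair forward for the remaining 6 months: F = S·e^((r − q)·T), (r − q) = 0.0248 − 0.0244 = 0.0004
F = 636.38 · e^(0.0004 × 6/12) = 636.38 × 1.000200 = 636.5073
Value of long forward = (F − K)·e^(−rT) = (636.5073 − 703.44) · e^(−0.0248·6/12)
= -66.9327 × 0.987677 = -66.11
Short position value = −(long value) = kr 66.11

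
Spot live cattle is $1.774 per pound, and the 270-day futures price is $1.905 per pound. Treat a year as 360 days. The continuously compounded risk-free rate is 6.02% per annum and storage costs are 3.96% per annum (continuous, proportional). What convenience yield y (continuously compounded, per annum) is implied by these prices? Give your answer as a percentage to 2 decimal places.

F = S·e^((r+u−y)T) ⇒ (r+u−y) = ln(F/S)/T
ln(1.905/1.774) = 0.071245; /T ⇒ 0.094993
y = r + u − ln(F/S)/T = 0.0602 + 0.0396 − 0.094993 = 0.004807
y = 0.48%

0.48%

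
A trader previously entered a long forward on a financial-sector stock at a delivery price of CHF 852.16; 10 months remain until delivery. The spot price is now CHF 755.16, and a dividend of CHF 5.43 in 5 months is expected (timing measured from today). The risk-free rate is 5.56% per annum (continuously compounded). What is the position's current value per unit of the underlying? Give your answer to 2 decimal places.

PV(remaining dividends) I = 5.43·e^(−0.0556·5/12) = 5.3057
Current forward F = (S − I)·e^(rT) = (755.16 − 5.3057)·e^(0.0556·10/12) = 749.8543 × 1.047423 = 785.4146
Value (long) = (F − K)·e^(−rT) = (785.4146 − 852.16) × 0.954724 = -63.7234
Value = -CHF 63.72

-CHF 63.72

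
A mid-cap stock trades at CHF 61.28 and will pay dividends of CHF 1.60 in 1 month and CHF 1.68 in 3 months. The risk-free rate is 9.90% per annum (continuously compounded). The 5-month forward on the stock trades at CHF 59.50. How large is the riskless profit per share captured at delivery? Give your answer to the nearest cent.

PV(dividends) I = 1.60·e^(−0.0990·1/12) + 1.68·e^(−0.0990·3/12) = 3.2258
Fair forward F* = (S − I)·e^(rT) = (61.28 − 3.2258)·e^0.041250 = 58.0542 × 1.042113 = 60.4990
Market CHF 59.50 < fair 60.4990: forward underpriced → reverse cash-and-carry (short the stock, invest proceeds at r, pay the dividends, go long the forward).
Profit at T = |F_mkt − F*| = |59.50 − 60.4990| = CHF 1.00 per share

CHF 1.00 per share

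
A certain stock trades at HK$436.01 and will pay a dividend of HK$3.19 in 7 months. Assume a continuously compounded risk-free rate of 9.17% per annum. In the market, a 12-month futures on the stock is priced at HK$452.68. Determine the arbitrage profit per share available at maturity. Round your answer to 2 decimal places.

HK$21.89 per share

PV(dividends) I = 3.19·e^(−0.0917·7/12) = 3.0238
Fair futures F* = (S − I)·e^(rT) = (436.01 − 3.0238)·e^0.091700 = 432.9862 × 1.096036 = 474.5685
Market HK$452.68 < fair 474.5685: forward underpriced → reverse cash-and-carry (short the stock, invest proceeds at r, pay the dividends, go long the forward).
Profit at T = |F_mkt − F*| = |452.68 − 474.5685| = HK$21.89 per share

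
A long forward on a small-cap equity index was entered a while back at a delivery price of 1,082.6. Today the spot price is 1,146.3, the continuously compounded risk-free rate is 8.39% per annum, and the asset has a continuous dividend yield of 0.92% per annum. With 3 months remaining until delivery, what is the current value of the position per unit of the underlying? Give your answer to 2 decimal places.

Current fair forward for the remaining 3 months: F = S·e^((r − q)·T), (r − q) = 0.0839 − 0.0092 = 0.0747
F = 1146.3 · e^(0.0747 × 3/12) = 1146.3 × 1.01885047 = 1167.9083
Value of long forward = (F − K)·e^(−rT) = (1167.9083 − 1082.6) · e^(−0.0839·3/12)
= 85.3083 × 0.97924345 = 83.54

83.54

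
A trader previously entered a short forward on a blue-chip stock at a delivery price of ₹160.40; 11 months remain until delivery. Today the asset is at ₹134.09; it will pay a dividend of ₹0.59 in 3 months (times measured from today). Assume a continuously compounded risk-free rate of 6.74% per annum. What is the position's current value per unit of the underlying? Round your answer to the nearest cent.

PV(remaining dividends) I = 0.59·e^(−0.0674·3/12) = 0.5801
Current forward F = (S − I)·e^(rT) = (134.09 − 0.5801)·e^(0.0674·11/12) = 133.5099 × 1.063732 = 142.0188
Value (long) = (F − K)·e^(−rT) = (142.0188 − 160.40) × 0.940087 = -17.2799
Short position value = −(long value) = ₹17.28

₹17.28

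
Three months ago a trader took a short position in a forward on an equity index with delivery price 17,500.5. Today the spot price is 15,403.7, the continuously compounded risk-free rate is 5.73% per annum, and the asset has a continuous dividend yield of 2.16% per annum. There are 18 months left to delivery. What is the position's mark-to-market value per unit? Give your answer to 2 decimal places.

1146.54

Current fair forward for the remaining 18 months: F = S·e^((r − q)·T), (r − q) = 0.0573 − 0.0216 = 0.0357
F = 15403.7 · e^(0.0357 × 18/12) = 15403.7 × 1.05500974 = 16251.0535
Value of long forward = (F − K)·e^(−rT) = (16251.0535 − 17500.5) · e^(−0.0573·18/12)
= -1249.4465 × 0.91764011 = -1146.54
Short position value = −(long value) = 1146.54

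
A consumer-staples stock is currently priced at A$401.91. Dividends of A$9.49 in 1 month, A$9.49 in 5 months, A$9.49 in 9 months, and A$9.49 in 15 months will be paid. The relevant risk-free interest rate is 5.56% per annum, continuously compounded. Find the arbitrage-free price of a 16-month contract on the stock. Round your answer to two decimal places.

PV(dividends) I = 9.49·e^(−0.0556·1/12) + 9.49·e^(−0.0556·5/12) + 9.49·e^(−0.0556·9/12) + 9.49·e^(−0.0556·15/12)
I = 9.4461 + 9.2727 + 9.1024 + 8.8528 = 36.6740
F = (S − I)·e^(rT) = (401.91 − 36.6740) · e^(0.0556·16/12)
= 365.2360 · e^0.074133 = 365.2360 × 1.076950 = A$393.34

A$393.34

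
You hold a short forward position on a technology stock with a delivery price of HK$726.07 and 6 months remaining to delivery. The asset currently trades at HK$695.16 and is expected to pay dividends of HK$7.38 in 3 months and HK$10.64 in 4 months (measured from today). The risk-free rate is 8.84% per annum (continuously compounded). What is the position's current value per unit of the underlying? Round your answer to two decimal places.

PV(remaining dividends) I = 7.38·e^(−0.0884·3/12) + 10.64·e^(−0.0884·4/12) = 17.5497
Current forward F = (S − I)·e^(rT) = (695.16 − 17.5497)·e^(0.0884·6/12) = 677.6103 × 1.045191 = 708.2322
Value (long) = (F − K)·e^(−rT) = (708.2322 − 726.07) × 0.956763 = -17.0665
Short position value = −(long value) = HK$17.07

HK$17.07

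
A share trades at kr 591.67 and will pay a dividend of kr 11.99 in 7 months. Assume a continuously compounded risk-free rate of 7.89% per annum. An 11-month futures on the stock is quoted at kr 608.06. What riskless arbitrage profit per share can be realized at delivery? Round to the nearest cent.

PV(dividends) I = 11.99·e^(−0.0789·7/12) = 11.4507
Fair futures F* = (S − I)·e^(rT) = (591.67 − 11.4507)·e^0.072325 = 580.2193 × 1.075005 = 623.7386
Market kr 608.06 < fair 623.7386: forward underpriced → reverse cash-and-carry (short the stock, invest proceeds at r, pay the dividends, go long the forward).
Profit at T = |F_mkt − F*| = |608.06 − 623.7386| = kr 15.68 per share

kr 15.68 per share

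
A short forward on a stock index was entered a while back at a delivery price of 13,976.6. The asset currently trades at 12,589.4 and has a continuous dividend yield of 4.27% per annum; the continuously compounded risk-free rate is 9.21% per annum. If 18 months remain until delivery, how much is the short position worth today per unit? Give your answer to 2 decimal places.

364.84

Current fair forward for the remaining 18 months: F = S·e^((r − q)·T), (r − q) = 0.0921 − 0.0427 = 0.0494
F = 12589.4 · e^(0.0494 × 18/12) = 12589.4 × 1.07691449 = 13557.7073
Value of long forward = (F − K)·e^(−rT) = (13557.7073 − 13976.6) · e^(−0.0921·18/12)
= -418.8927 × 0.87096804 = -364.84
Short position value = −(long value) = 364.84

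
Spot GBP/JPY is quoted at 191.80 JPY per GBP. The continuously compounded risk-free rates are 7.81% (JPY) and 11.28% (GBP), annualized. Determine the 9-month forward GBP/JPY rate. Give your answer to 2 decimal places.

F = S·e^((r_JPY − r_GBP)T) = 191.80 · e^((0.0781 − 0.1128) × 9/12)
= 191.80 · e^-0.026025 = 191.80 × 0.974311
F = 186.87 JPY per GBP

186.87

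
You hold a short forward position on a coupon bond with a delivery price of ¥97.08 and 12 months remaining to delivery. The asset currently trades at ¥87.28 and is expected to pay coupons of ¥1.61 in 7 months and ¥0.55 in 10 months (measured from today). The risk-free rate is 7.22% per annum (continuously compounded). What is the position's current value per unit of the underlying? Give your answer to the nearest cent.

¥5.10

PV(remaining coupons) I = 1.61·e^(−0.0722·7/12) + 0.55·e^(−0.0722·10/12) = 2.0615
Current forward F = (S − I)·e^(rT) = (87.28 − 2.0615)·e^(0.0722·12/12) = 85.2185 × 1.074870 = 91.5988
Value (long) = (F − K)·e^(−rT) = (91.5988 − 97.08) × 0.930345 = -5.0994
Short position value = −(long value) = ¥5.10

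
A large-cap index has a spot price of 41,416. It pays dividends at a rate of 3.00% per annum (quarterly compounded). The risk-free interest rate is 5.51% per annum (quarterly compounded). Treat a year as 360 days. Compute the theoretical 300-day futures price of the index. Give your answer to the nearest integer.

F = S · (1+r/4)^(4T) / (1+q/4)^(4T)
= 41416 × 1.046659 / 1.025219 = 41416 × 1.020913
F = 42,282

42,282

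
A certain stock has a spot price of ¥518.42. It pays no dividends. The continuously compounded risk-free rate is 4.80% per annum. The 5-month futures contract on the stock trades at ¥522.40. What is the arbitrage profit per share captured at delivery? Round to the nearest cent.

Fair futures: F* = S·e^(carry·T), with carry = r = 0.0480
F* = 518.42 · e^(0.0480 × 5/12) = 518.42 · e^0.020000 = 518.42 × 1.020201 = ¥528.8926
Market ¥522.40 < fair ¥528.8926: forward underpriced → reverse cash-and-carry (short spot, go long the forward).
At maturity, profit = |F_mkt − F*| = |522.40 − 528.8926| = ¥6.49 per share

¥6.49 per share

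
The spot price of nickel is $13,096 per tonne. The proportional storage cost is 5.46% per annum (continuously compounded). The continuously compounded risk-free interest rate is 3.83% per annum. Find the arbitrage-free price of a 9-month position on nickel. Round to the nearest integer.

Net carry = r + u − y = 0.0383 + 0.0546 − 0.0000 = 0.0929
F = S·e^((r+u−y)T) = 13096 · e^(0.0929 × 9/12) = 13096 · e^0.069675
= 13096 × 1.072160 = $14,041 per tonne

$14,041 per tonne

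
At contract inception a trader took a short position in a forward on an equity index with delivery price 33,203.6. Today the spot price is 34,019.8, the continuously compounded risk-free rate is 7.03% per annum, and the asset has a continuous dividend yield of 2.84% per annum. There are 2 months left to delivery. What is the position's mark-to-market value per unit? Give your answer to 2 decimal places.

Current fair forward for the remaining 2 months: F = S·e^((r − q)·T), (r − q) = 0.0703 − 0.0284 = 0.0419
F = 34019.8 · e^(0.0419 × 2/12) = 34019.8 × 1.00700777 = 34258.2029
Value of long forward = (F − K)·e^(−rT) = (34258.2029 − 33203.6) · e^(−0.0703·2/12)
= 1054.6029 × 0.98835171 = 1042.32
Short position value = −(long value) = -1042.32

-1042.32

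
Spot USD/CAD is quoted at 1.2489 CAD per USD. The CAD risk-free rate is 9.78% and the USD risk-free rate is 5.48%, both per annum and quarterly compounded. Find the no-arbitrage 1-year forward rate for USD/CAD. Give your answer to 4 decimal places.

By covered interest parity, F = S · (1+r_CAD/4)^(4T) / (1+r_USD/4)^(4T)
= 1.2489 × 1.101446 / 1.055936 = 1.2489 × 1.043099
F = 1.3027 CAD per USD

1.3027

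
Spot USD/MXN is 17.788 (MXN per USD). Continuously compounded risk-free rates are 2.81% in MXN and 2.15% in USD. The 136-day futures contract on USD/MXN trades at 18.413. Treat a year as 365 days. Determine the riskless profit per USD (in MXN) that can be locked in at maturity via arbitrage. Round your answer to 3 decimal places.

Fair futures: F* = S·e^(carry·T), with carry = (r_MXN − r_USD) = 0.0281 − 0.0215 = 0.0066
F* = 17.788 · e^(0.0066 × 136/365) = 17.788 · e^0.002459 = 17.788 × 1.002462 = 17.8318
Market 18.413 > fair 17.8318: forward overpriced → cash-and-carry (buy spot, short the forward).
At maturity, profit = |F_mkt − F*| = |18.413 − 17.8318| = 0.581 per USD (in MXN)

0.581 per USD (in MXN)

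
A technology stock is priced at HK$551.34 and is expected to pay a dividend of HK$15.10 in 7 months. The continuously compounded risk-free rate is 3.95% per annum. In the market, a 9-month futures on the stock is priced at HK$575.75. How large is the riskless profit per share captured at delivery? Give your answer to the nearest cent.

PV(dividends) I = 15.10·e^(−0.0395·7/12) = 14.7560
Fair futures F* = (S − I)·e^(rT) = (551.34 − 14.7560)·e^0.029625 = 536.5840 × 1.030068 = 552.7180
Market HK$575.75 > fair 552.7180: forward overpriced → cash-and-carry (borrow at r, buy the stock and collect the dividends, short the forward).
Profit at T = |F_mkt − F*| = |575.75 − 552.7180| = HK$23.03 per share

HK$23.03 per share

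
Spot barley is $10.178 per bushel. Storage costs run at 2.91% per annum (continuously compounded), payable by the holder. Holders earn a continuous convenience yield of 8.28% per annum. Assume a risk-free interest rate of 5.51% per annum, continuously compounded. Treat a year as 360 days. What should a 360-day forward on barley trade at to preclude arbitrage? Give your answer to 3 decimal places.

$10.192 per bushel

Net carry = r + u − y = 0.0551 + 0.0291 − 0.0828 = 0.0014
F = S·e^((r+u−y)T) = 10.178 · e^(0.0014 × 360/360) = 10.178 · e^0.001400
= 10.178 × 1.001401 = $10.192 per bushel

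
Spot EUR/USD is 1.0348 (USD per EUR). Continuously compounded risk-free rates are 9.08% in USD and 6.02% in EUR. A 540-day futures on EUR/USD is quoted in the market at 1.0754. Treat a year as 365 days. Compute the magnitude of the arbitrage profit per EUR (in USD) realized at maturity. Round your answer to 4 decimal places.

0.0073 per EUR (in USD)

Fair futures: F* = S·e^(carry·T), with carry = (r_USD − r_EUR) = 0.0908 − 0.0602 = 0.0306
F* = 1.0348 · e^(0.0306 × 540/365) = 1.0348 · e^0.045271 = 1.0348 × 1.046311 = 1.0827
Market 1.0754 < fair 1.0827: forward underpriced → reverse cash-and-carry (short spot, go long the forward).
At maturity, profit = |F_mkt − F*| = |1.0754 − 1.0827| = 0.0073 per EUR (in USD)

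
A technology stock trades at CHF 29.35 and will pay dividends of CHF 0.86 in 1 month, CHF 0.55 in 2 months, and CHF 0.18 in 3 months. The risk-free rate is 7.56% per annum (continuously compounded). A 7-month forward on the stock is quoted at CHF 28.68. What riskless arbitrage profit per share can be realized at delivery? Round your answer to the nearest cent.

PV(dividends) I = 0.86·e^(−0.0756·1/12) + 0.55·e^(−0.0756·2/12) + 0.18·e^(−0.0756·3/12) = 1.5743
Fair forward F* = (S − I)·e^(rT) = (29.35 − 1.5743)·e^0.044100 = 27.7757 × 1.045087 = 29.0280
Market CHF 28.68 < fair 29.0280: forward underpriced → reverse cash-and-carry (short the stock, invest proceeds at r, pay the dividends, go long the forward).
Profit at T = |F_mkt − F*| = |28.68 − 29.0280| = CHF 0.35 per share

CHF 0.35 per share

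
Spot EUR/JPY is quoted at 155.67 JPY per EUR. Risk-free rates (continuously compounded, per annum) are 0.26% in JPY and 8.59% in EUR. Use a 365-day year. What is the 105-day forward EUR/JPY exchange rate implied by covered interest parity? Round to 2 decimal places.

151.98

F = S·e^((r_JPY − r_EUR)T) = 155.67 · e^((0.0026 − 0.0859) × 105/365)
= 155.67 · e^-0.023963 = 155.67 × 0.976322
F = 151.98 JPY per EUR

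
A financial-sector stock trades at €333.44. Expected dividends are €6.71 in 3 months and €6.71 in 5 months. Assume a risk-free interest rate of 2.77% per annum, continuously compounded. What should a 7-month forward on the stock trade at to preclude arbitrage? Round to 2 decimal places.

PV(dividends) I = 6.71·e^(−0.0277·3/12) + 6.71·e^(−0.0277·5/12)
I = 6.6637 + 6.6330 = 13.2967
F = (S − I)·e^(rT) = (333.44 − 13.2967) · e^(0.0277·7/12)
= 320.1433 · e^0.016158 = 320.1433 × 1.016289 = €325.36

€325.36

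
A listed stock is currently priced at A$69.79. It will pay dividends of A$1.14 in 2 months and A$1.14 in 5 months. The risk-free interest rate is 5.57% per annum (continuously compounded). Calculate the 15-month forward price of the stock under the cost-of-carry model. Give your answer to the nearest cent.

PV(dividends) I = 1.14·e^(−0.0557·2/12) + 1.14·e^(−0.0557·5/12)
I = 1.1295 + 1.1138 = 2.2433
F = (S − I)·e^(rT) = (69.79 − 2.2433) · e^(0.0557·15/12)
= 67.5467 · e^0.069625 = 67.5467 × 1.072106 = A$72.42

A$72.42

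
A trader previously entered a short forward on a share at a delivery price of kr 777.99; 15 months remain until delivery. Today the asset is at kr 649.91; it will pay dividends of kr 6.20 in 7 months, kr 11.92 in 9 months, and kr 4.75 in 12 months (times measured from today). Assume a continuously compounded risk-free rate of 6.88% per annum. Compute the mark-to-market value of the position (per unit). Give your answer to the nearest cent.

kr 85.68

PV(remaining dividends) I = 6.20·e^(−0.0688·7/12) + 11.92·e^(−0.0688·9/12) + 4.75·e^(−0.0688·12/12) = 21.7108
Current forward F = (S − I)·e^(rT) = (649.91 − 21.7108)·e^(0.0688·15/12) = 628.1992 × 1.089806 = 684.6153
Value (long) = (F − K)·e^(−rT) = (684.6153 − 777.99) × 0.917594 = -85.6801
Short position value = −(long value) = kr 85.68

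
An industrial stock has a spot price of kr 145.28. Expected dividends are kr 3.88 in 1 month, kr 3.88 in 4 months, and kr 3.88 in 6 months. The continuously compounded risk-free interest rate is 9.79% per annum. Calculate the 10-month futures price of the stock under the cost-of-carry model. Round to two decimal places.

kr 145.37

PV(dividends) I = 3.88·e^(−0.0979·1/12) + 3.88·e^(−0.0979·4/12) + 3.88·e^(−0.0979·6/12)
I = 3.8485 + 3.7554 + 3.6946 = 11.2985
F = (S − I)·e^(rT) = (145.28 − 11.2985) · e^(0.0979·10/12)
= 133.9815 · e^0.081583 = 133.9815 × 1.085003 = kr 145.37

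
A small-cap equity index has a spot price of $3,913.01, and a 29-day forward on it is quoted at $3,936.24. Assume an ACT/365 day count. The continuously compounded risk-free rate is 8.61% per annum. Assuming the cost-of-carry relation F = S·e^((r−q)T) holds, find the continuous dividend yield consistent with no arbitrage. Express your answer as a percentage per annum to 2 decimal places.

1.16%

From F = S·e^((r−q)T): (r − q) = ln(F/S)/T
ln(3936.24/3913.01) = ln(1.005937) = 0.005919
(r − q) = 0.005919 / (29/365) = 0.074498
q = r − ln(F/S)/T = 0.0861 − 0.074498 = 0.011602
q = 1.16%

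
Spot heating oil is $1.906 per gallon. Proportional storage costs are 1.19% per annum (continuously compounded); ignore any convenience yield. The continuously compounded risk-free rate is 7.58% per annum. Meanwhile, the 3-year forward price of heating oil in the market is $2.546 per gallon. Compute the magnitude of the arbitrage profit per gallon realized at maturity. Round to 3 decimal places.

$0.066 per gallon

Fair forward: F* = S·e^(carry·T), with carry = (r + u) = 0.0758 + 0.0119 = 0.0877
F* = 1.906 · e^(0.0877 × 3) = 1.906 · e^0.263100 = 1.906 × 1.300957 = $2.4796
Market $2.546 > fair $2.4796: forward overpriced → cash-and-carry (buy spot, short the forward).
At maturity, profit = |F_mkt − F*| = |2.546 − 2.4796| = $0.066 per gallon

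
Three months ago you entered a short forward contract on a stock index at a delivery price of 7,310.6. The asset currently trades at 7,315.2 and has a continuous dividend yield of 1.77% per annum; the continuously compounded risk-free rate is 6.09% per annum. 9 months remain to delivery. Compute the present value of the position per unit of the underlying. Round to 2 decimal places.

-234.53

Current fair forward for the remaining 9 months: F = S·e^((r − q)·T), (r − q) = 0.0609 − 0.0177 = 0.0432
F = 7315.2 · e^(0.0432 × 9/12) = 7315.2 × 1.03293059 = 7556.0939
Value of long forward = (F − K)·e^(−rT) = (7556.0939 − 7310.6) · e^(−0.0609·9/12)
= 245.4939 × 0.95535240 = 234.53
Short position value = −(long value) = -234.53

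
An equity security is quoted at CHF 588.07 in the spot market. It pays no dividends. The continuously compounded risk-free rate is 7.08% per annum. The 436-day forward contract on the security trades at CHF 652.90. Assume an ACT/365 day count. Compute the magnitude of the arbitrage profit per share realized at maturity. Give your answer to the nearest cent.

Fair forward: F* = S·e^(carry·T), with carry = r = 0.0708
F* = 588.07 · e^(0.0708 × 436/365) = 588.07 · e^0.084572 = 588.07 × 1.088251 = CHF 639.9678
Market CHF 652.90 > fair CHF 639.9678: forward overpriced → cash-and-carry (buy spot, short the forward).
At maturity, profit = |F_mkt − F*| = |652.90 − 639.9678| = CHF 12.93 per share

CHF 12.93 per share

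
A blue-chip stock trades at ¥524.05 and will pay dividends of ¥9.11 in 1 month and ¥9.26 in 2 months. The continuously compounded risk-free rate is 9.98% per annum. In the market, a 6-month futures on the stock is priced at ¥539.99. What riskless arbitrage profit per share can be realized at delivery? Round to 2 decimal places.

PV(dividends) I = 9.11·e^(−0.0998·1/12) + 9.26·e^(−0.0998·2/12) = 18.1418
Fair futures F* = (S − I)·e^(rT) = (524.05 − 18.1418)·e^0.049900 = 505.9082 × 1.051166 = 531.7935
Market ¥539.99 > fair 531.7935: forward overpriced → cash-and-carry (borrow at r, buy the stock and collect the dividends, short the forward).
Profit at T = |F_mkt − F*| = |539.99 − 531.7935| = ¥8.20 per share

¥8.20 per share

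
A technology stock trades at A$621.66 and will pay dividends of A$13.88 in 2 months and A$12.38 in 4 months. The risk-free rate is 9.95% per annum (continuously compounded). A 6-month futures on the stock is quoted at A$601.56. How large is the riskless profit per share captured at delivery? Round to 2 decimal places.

PV(dividends) I = 13.88·e^(−0.0995·2/12) + 12.38·e^(−0.0995·4/12) = 25.6279
Fair futures F* = (S − I)·e^(rT) = (621.66 − 25.6279)·e^0.049750 = 596.0321 × 1.051008 = 626.4345
Market A$601.56 < fair 626.4345: forward underpriced → reverse cash-and-carry (short the stock, invest proceeds at r, pay the dividends, go long the forward).
Profit at T = |F_mkt − F*| = |601.56 − 626.4345| = A$24.87 per share

A$24.87 per share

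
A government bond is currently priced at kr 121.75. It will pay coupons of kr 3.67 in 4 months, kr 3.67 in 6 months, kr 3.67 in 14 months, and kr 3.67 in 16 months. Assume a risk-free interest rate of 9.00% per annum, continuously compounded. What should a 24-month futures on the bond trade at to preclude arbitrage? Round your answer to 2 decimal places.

kr 129.44

PV(coupons) I = 3.67·e^(−0.0900·4/12) + 3.67·e^(−0.0900·6/12) + 3.67·e^(−0.0900·14/12) + 3.67·e^(−0.0900·16/12)
I = 3.5615 + 3.5085 + 3.3042 + 3.2550 = 13.6292
F = (S − I)·e^(rT) = (121.75 − 13.6292) · e^(0.0900·24/12)
= 108.1208 · e^0.180000 = 108.1208 × 1.197217 = kr 129.44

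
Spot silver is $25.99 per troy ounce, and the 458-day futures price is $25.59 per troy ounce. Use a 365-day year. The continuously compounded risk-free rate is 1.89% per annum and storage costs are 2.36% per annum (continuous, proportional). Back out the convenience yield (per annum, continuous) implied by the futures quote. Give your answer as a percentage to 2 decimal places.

F = S·e^((r+u−y)T) ⇒ (r+u−y) = ln(F/S)/T
ln(25.59/25.99) = -0.015510; /T ⇒ -0.012361
y = r + u − ln(F/S)/T = 0.0189 + 0.0236 + 0.012361 = 0.054861
y = 5.49%

5.49%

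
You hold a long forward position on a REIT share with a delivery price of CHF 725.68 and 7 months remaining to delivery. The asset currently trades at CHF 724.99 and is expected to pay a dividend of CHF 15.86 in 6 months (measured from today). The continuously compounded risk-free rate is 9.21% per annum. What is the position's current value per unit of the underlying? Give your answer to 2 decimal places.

PV(remaining dividends) I = 15.86·e^(−0.0921·6/12) = 15.1462
Current forward F = (S − I)·e^(rT) = (724.99 − 15.1462)·e^(0.0921·7/12) = 709.8438 × 1.055194 = 749.0229
Value (long) = (F − K)·e^(−rT) = (749.0229 − 725.68) × 0.947693 = 22.1219
Value = CHF 22.12

CHF 22.12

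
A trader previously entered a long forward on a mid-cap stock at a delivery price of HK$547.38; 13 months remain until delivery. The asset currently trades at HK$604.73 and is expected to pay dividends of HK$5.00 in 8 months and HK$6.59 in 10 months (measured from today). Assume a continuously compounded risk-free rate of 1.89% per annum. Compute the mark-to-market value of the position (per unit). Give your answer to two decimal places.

HK$57.02

PV(remaining dividends) I = 5.00·e^(−0.0189·8/12) + 6.59·e^(−0.0189·10/12) = 11.4244
Current forward F = (S − I)·e^(rT) = (604.73 − 11.4244)·e^(0.0189·13/12) = 593.3056 × 1.020686 = 605.5787
Value (long) = (F − K)·e^(−rT) = (605.5787 − 547.38) × 0.979733 = 57.0192
Value = HK$57.02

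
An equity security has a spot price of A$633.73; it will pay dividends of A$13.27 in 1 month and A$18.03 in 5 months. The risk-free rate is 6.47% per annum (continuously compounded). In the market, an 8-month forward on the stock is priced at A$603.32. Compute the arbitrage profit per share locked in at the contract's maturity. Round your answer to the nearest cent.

PV(dividends) I = 13.27·e^(−0.0647·1/12) + 18.03·e^(−0.0647·5/12) = 30.7491
Fair forward F* = (S − I)·e^(rT) = (633.73 − 30.7491)·e^0.043133 = 602.9809 × 1.044077 = 629.5585
Market A$603.32 < fair 629.5585: forward underpriced → reverse cash-and-carry (short the stock, invest proceeds at r, pay the dividends, go long the forward).
Profit at T = |F_mkt − F*| = |603.32 − 629.5585| = A$26.24 per share

A$26.24 per share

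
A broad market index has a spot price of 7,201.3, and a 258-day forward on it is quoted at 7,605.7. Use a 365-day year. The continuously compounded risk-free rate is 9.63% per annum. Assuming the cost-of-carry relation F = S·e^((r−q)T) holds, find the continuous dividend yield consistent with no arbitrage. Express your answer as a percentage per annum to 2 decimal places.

1.90%

From F = S·e^((r−q)T): (r − q) = ln(F/S)/T
ln(7605.7/7201.3) = ln(1.056157) = 0.054637
(r − q) = 0.054637 / (258/365) = 0.077297
q = r − ln(F/S)/T = 0.0963 − 0.077297 = 0.019003
q = 1.90%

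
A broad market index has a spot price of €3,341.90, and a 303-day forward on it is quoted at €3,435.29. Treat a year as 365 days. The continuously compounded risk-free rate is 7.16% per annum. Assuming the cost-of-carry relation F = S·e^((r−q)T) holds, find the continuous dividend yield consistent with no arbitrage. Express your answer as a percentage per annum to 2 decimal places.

From F = S·e^((r−q)T): (r − q) = ln(F/S)/T
ln(3435.29/3341.90) = ln(1.027945) = 0.027562
(r − q) = 0.027562 / (303/365) = 0.033202
q = r − ln(F/S)/T = 0.0716 − 0.033202 = 0.038398
q = 3.84%

3.84%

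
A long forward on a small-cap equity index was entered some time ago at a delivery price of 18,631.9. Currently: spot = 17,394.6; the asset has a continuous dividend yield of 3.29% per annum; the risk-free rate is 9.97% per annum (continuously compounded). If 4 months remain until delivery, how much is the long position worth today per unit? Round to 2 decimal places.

Current fair forward for the remaining 4 months: F = S·e^((r − q)·T), (r − q) = 0.0997 − 0.0329 = 0.0668
F = 17394.6 · e^(0.0668 × 4/12) = 17394.6 × 1.02251642 = 17786.2641
Value of long forward = (F − K)·e^(−rT) = (17786.2641 − 18631.9) · e^(−0.0997·4/12)
= -845.6359 × 0.96731283 = -817.99

-817.99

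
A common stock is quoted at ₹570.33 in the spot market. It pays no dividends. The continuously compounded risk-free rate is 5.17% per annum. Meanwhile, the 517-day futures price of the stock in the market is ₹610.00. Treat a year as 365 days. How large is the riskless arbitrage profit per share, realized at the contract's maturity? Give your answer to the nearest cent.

₹3.66 per share

Fair futures: F* = S·e^(carry·T), with carry = r = 0.0517
F* = 570.33 · e^(0.0517 × 517/365) = 570.33 · e^0.073230 = 570.33 × 1.075978 = ₹613.6625
Market ₹610.00 < fair ₹613.6625: forward underpriced → reverse cash-and-carry (short spot, go long the forward).
At maturity, profit = |F_mkt − F*| = |610.00 − 613.6625| = ₹3.66 per share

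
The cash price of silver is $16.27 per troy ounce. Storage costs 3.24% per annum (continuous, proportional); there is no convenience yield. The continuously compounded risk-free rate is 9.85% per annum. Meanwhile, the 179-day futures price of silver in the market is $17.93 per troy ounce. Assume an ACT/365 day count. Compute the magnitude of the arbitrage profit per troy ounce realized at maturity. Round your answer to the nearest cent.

$0.58 per troy ounce

Fair futures: F* = S·e^(carry·T), with carry = (r + u) = 0.0985 + 0.0324 = 0.1309
F* = 16.27 · e^(0.1309 × 179/365) = 16.27 · e^0.064195 = 16.27 × 1.066300 = $17.3487
Market $17.93 > fair $17.3487: forward overpriced → cash-and-carry (buy spot, short the forward).
At maturity, profit = |F_mkt − F*| = |17.93 − 17.3487| = $0.58 per troy ounce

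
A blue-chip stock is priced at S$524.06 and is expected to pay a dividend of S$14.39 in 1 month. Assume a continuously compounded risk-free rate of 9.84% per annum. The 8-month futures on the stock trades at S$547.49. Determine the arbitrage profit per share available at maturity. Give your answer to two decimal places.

S$3.14 per share

PV(dividends) I = 14.39·e^(−0.0984·1/12) = 14.2725
Fair futures F* = (S − I)·e^(rT) = (524.06 − 14.2725)·e^0.065600 = 509.7875 × 1.067800 = 544.3511
Market S$547.49 > fair 544.3511: forward overpriced → cash-and-carry (borrow at r, buy the stock and collect the dividends, short the forward).
Profit at T = |F_mkt − F*| = |547.49 − 544.3511| = S$3.14 per share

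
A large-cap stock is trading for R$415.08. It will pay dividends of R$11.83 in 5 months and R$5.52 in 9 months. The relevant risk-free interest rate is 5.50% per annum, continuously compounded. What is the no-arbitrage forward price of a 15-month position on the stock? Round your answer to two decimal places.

PV(dividends) I = 11.83·e^(−0.0550·5/12) + 5.52·e^(−0.0550·9/12)
I = 11.5620 + 5.2969 = 16.8589
F = (S − I)·e^(rT) = (415.08 − 16.8589) · e^(0.0550·15/12)
= 398.2211 · e^0.068750 = 398.2211 × 1.071168 = R$426.56

R$426.56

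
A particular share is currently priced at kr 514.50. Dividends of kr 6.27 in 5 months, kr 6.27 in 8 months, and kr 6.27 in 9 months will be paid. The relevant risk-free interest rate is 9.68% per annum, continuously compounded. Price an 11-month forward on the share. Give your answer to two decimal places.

kr 542.86

PV(dividends) I = 6.27·e^(−0.0968·5/12) + 6.27·e^(−0.0968·8/12) + 6.27·e^(−0.0968·9/12)
I = 6.0221 + 5.8782 + 5.8309 = 17.7312
F = (S − I)·e^(rT) = (514.50 − 17.7312) · e^(0.0968·11/12)
= 496.7688 · e^0.088733 = 496.7688 × 1.092789 = kr 542.86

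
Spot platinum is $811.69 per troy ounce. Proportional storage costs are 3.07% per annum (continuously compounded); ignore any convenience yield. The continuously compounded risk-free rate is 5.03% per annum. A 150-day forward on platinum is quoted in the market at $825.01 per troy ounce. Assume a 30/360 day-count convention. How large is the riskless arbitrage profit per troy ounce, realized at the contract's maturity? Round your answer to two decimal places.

$14.54 per troy ounce

Fair forward: F* = S·e^(carry·T), with carry = (r + u) = 0.0503 + 0.0307 = 0.0810
F* = 811.69 · e^(0.0810 × 150/360) = 811.69 · e^0.033750 = 811.69 × 1.034326 = $839.5521
Market $825.01 < fair $839.5521: forward underpriced → reverse cash-and-carry (short spot, go long the forward).
At maturity, profit = |F_mkt − F*| = |825.01 − 839.5521| = $14.54 per troy ounce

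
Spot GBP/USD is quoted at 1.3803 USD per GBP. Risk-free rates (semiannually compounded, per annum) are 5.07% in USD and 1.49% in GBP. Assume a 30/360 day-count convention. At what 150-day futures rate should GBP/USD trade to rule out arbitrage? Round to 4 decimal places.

By covered interest parity, F = S · (1+r_USD/2)^(2T) / (1+r_GBP/2)^(2T)
= 1.3803 × 1.021081 / 1.006204 = 1.3803 × 1.014785
F = 1.4007 USD per GBP

1.4007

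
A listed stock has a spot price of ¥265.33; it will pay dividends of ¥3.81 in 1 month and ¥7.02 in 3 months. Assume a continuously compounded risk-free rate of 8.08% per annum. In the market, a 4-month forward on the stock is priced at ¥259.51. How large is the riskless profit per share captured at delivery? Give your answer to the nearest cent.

PV(dividends) I = 3.81·e^(−0.0808·1/12) + 7.02·e^(−0.0808·3/12) = 10.6641
Fair forward F* = (S − I)·e^(rT) = (265.33 − 10.6641)·e^0.026933 = 254.6659 × 1.027299 = 261.6180
Market ¥259.51 < fair 261.6180: forward underpriced → reverse cash-and-carry (short the stock, invest proceeds at r, pay the dividends, go long the forward).
Profit at T = |F_mkt − F*| = |259.51 − 261.6180| = ¥2.11 per share

¥2.11 per share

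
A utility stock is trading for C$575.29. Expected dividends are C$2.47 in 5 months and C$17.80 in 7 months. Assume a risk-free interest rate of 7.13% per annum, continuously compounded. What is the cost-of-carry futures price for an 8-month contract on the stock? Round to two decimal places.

PV(dividends) I = 2.47·e^(−0.0713·5/12) + 17.80·e^(−0.0713·7/12)
I = 2.3977 + 17.0749 = 19.4726
F = (S − I)·e^(rT) = (575.29 − 19.4726) · e^(0.0713·8/12)
= 555.8174 · e^0.047533 = 555.8174 × 1.048681 = C$582.88

C$582.88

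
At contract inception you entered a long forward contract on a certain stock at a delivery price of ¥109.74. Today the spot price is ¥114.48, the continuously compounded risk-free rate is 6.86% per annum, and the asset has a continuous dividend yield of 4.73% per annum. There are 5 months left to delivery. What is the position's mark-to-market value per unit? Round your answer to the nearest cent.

Current fair forward for the remaining 5 months: F = S·e^((r − q)·T), (r − q) = 0.0686 − 0.0473 = 0.0213
F = 114.48 · e^(0.0213 × 5/12) = 114.48 × 1.008914 = 115.5005
Value of long forward = (F − K)·e^(−rT) = (115.5005 − 109.74) · e^(−0.0686·5/12)
= 5.7605 × 0.971821 = 5.60

¥5.60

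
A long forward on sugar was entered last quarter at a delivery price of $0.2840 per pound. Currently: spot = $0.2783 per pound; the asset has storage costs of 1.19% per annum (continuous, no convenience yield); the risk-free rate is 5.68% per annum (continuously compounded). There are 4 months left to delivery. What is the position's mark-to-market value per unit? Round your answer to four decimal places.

$0.0007 per pound

Current fair forward for the remaining 4 months: F = S·e^((r + u)·T), (r + u) = 0.0568 + 0.0119 = 0.0687
F = 0.2783 · e^(0.0687 × 4/12) = 0.2783 × 1.023164 = 0.2847
Value of long forward = (F − K)·e^(−rT) = (0.2847 − 0.2840) · e^(−0.0568·4/12)
= 0.0007 × 0.981245 = 0.0007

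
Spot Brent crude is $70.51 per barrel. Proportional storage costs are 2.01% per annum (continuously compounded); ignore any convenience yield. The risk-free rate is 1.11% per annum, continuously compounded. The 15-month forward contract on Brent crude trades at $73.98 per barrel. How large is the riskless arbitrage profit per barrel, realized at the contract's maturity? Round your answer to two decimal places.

Fair forward: F* = S·e^(carry·T), with carry = (r + u) = 0.0111 + 0.0201 = 0.0312
F* = 70.51 · e^(0.0312 × 15/12) = 70.51 · e^0.039000 = 70.51 × 1.039770 = $73.3142
Market $73.98 > fair $73.3142: forward overpriced → cash-and-carry (buy spot, short the forward).
At maturity, profit = |F_mkt − F*| = |73.98 − 73.3142| = $0.67 per barrel

$0.67 per barrel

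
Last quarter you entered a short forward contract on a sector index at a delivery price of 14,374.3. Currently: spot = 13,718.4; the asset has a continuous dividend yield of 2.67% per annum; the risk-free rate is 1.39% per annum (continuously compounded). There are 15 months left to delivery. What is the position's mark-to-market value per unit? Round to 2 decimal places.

858.60

Current fair forward for the remaining 15 months: F = S·e^((r − q)·T), (r − q) = 0.0139 − 0.0267 = -0.0128
F = 13718.4 · e^(-0.0128 × 15/12) = 13718.4 × 0.98412732 = 13500.6522
Value of long forward = (F − K)·e^(−rT) = (13500.6522 − 14374.3) · e^(−0.0139·15/12)
= -873.6478 × 0.98277507 = -858.60
Short position value = −(long value) = 858.60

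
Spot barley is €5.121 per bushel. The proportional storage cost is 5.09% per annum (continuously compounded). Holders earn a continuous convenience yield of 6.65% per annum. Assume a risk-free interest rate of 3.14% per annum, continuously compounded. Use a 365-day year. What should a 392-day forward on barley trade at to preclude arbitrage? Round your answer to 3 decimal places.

€5.209 per bushel

Net carry = r + u − y = 0.0314 + 0.0509 − 0.0665 = 0.0158
F = S·e^((r+u−y)T) = 5.121 · e^(0.0158 × 392/365) = 5.121 · e^0.016969
= 5.121 × 1.017114 = €5.209 per bushel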